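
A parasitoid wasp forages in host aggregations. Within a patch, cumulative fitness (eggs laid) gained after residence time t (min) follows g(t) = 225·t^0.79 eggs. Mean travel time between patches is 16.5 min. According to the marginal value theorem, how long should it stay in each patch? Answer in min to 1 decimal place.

Maximise g(t)/(T+t): set derivative to zero → g'(t)(T+t) = g(t).
g'(t) = 0.79·225·t^-0.21. Setting 0.79·225·t^-0.21 = 225·t^0.79/(16.5+t) gives 0.79(16.5+t) = t, so 0.21·t = 0.79×16.5.
t* = 0.79×16.5/0.21 = 62.07 min.

62.1 min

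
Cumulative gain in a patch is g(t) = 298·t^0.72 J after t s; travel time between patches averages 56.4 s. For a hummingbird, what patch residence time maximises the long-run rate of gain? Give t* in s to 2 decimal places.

Maximise g(t)/(T+t): set derivative to zero → g'(t)(T+t) = g(t).
g'(t) = 0.72·298·t^-0.28. Setting 0.72·298·t^-0.28 = 298·t^0.72/(56.4+t) gives 0.72(56.4+t) = t, so 0.28·t = 0.72×56.4.
t* = 0.72×56.4/0.28 = 145 s.

145.03 s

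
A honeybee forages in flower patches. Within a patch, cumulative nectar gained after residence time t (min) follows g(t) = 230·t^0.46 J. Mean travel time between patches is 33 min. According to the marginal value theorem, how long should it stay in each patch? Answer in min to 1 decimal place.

28.1 min

Maximise g(t)/(T+t): set derivative to zero → g'(t)(T+t) = g(t).
g'(t) = 0.46·230·t^-0.54. Setting 0.46·230·t^-0.54 = 230·t^0.46/(33+t) gives 0.46(33+t) = t, so 0.54·t = 0.46×33.
t* = 0.46×33/0.54 = 28.11 min.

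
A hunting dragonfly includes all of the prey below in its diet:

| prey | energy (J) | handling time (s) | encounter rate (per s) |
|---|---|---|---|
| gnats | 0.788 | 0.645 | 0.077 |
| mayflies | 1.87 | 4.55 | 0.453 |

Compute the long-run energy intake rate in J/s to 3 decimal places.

R = Σλ_iE_i / (1 + Σλ_ih_i)
Numerator: 0.077×0.788 + 0.453×1.87 = 0.9078
Denominator: 1 + 0.077×0.645 + 0.453×4.55 = 3.111
R = 0.9078/3.111 = 0.2918 J/s

0.292 J/s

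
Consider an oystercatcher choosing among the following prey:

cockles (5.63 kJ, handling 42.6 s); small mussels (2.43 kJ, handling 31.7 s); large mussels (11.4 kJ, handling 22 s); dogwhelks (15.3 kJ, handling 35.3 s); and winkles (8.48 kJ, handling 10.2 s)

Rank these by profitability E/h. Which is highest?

In descending order of E/h:
winkles: 8.48/10.2 = 0.831 kJ/s
large mussels: 11.4/22 = 0.518 kJ/s
dogwhelks: 15.3/35.3 = 0.433 kJ/s
cockles: 5.63/42.6 = 0.132 kJ/s
small mussels: 2.43/31.7 = 0.0767 kJ/s

winkles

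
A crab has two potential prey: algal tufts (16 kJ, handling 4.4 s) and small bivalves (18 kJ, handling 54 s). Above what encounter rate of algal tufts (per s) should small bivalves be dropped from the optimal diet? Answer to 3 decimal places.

0.023 per s

Drop small bivalves once their profitability E₂/h₂ falls below the rate achievable on algal tufts alone: E₂/h₂ = λE₁/(1 + λh₁).
Solve for λ: λE₁h₂ = E₂(1 + λh₁) → λ(E₁h₂ − E₂h₁) = E₂ → λ = E₂/(E₁h₂ − E₂h₁).
λ = 18/(16×54 − 18×4.4) = 18/784.8 = 0.02294 per s.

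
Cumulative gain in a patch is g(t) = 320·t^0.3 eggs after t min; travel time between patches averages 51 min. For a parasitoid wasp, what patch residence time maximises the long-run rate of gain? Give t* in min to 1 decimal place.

21.9 min

Maximise g(t)/(T+t): set derivative to zero → g'(t)(T+t) = g(t).
g'(t) = 0.3·320·t^-0.7. Setting 0.3·320·t^-0.7 = 320·t^0.3/(51+t) gives 0.3(51+t) = t, so 0.70·t = 0.3×51.
t* = 0.3×51/0.70 = 21.86 min.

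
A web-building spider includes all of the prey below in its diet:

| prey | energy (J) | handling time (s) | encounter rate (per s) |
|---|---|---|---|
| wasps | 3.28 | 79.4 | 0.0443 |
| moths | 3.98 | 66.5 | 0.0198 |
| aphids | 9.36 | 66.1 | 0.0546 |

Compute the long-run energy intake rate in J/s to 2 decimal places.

Energy encountered per unit search time: 0.0443×3.28 + 0.0198×3.98 + 0.0546×9.36 = 0.7352 J/s.
Handling time per unit search time: 0.0443×79.4 + 0.0198×66.5 + 0.0546×66.1 = 8.443.
Rate = 0.7352/(1 + 8.443) = 0.07785 J/s.

0.08 J/s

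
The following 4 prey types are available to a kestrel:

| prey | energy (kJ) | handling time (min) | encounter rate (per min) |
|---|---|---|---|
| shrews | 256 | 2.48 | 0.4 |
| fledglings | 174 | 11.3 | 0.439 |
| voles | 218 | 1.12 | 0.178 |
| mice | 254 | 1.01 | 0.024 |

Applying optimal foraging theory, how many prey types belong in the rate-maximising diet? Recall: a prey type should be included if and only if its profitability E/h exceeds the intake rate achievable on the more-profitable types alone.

E/h in descending order: mice 251, voles 195, shrews 103, fledglings 15.4 kJ/min. The optimal diet is the largest prefix of this list for which every included type satisfies E_i/h_i > R on the types above it.
Rate on top 1: 5.952. voles: 195 > 5.952 → include.
Rate on top 2: 36.69. shrews: 103 > 36.69 → include.
Rate on top 3: 66.48. fledglings: 15.4 < 66.48 → exclude; stop.
Optimal diet: mice, voles, shrews — 3 of 4 types.

3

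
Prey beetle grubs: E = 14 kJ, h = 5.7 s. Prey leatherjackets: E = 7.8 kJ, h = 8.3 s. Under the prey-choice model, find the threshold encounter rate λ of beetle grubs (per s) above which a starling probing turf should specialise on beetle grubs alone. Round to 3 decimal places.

The zero-one rule: include leatherjackets iff E₂/h₂ > λE₁/(1+λh₁). Equality gives the switch point.
λE₁h₂ = E₂ + λE₂h₁ ⇒ λ = E₂/(E₁h₂ − E₂h₁) = 7.8/(116.2 − 44.46) = 0.1087 per s.

0.109 per s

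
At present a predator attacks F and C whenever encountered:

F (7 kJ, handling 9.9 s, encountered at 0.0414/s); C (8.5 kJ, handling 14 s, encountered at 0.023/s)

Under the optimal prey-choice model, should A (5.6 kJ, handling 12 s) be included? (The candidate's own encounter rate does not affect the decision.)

Yes

Current rate: (0.0414×7 + 0.023×8.5)/(1 + 0.0414×9.9 + 0.023×14) = 0.2802 kJ/s.
Profitability of A: 5.6/12 = 0.4667 kJ/s.
Since 0.4667 > R, including A increases the long-run rate.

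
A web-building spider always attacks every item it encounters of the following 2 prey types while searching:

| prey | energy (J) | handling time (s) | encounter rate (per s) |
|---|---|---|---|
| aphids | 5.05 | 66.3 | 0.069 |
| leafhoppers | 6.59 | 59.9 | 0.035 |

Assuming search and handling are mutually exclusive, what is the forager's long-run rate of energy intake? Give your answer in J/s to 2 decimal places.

0.08 J/s

R = (0.069×5.05 + 0.035×6.59) / (1 + 0.069×66.3 + 0.035×59.9) = 0.5791/7.671 = 0.07549 J/s.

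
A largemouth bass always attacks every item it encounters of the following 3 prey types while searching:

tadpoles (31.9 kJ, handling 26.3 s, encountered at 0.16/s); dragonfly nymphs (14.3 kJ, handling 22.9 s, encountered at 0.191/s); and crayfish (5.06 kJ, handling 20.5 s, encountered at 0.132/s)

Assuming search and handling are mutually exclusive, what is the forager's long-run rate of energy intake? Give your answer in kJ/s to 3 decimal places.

0.692 kJ/s

R = Σλ_iE_i / (1 + Σλ_ih_i)
Numerator: 0.16×31.9 + 0.191×14.3 + 0.132×5.06 = 8.503
Denominator: 1 + 0.16×26.3 + 0.191×22.9 + 0.132×20.5 = 12.29
R = 8.503/12.29 = 0.692 kJ/s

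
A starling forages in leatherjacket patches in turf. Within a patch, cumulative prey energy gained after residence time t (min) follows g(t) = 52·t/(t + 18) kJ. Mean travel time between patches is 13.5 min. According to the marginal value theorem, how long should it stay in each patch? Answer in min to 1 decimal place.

Optimal t* satisfies g'(t*) = g(t*)/(T + t*).
g'(t) = 52·18/(t + 18)². Setting 52·18/(t+18)² = 52t/[(t+18)(13.5+t)] gives 18(13.5+t) = t(t+18), so t² = 18×13.5 = 243.
t* = √243 = 15.59 min.

15.6 min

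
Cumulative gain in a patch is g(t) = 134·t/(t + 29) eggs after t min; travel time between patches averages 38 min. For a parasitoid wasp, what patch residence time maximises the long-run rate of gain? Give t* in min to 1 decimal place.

33.2 min

Maximise g(t)/(T+t): set derivative to zero → g'(t)(T+t) = g(t).
g'(t) = 134·29/(t + 29)². Setting 134·29/(t+29)² = 134t/[(t+29)(38+t)] gives 29(38+t) = t(t+29), so t² = 29×38 = 1102.
t* = √1102 = 33.2 min.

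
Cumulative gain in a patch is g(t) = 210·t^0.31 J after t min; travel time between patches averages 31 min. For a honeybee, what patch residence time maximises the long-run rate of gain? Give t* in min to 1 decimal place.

By the marginal value theorem, leave when the instantaneous gain rate g'(t) equals the habitat-wide average g(t)/(T + t).
g'(t) = 0.31·210·t^-0.69. Setting 0.31·210·t^-0.69 = 210·t^0.31/(31+t) gives 0.31(31+t) = t, so 0.69·t = 0.31×31.
t* = 0.31×31/0.69 = 13.93 min.

13.9 min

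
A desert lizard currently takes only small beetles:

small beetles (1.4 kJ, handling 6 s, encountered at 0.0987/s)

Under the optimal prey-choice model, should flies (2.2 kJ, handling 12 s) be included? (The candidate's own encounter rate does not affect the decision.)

Yes

On small beetles alone, R = ΣλE/(1+Σλh) = 0.1382/1.592 = 0.08679 kJ/s.
flies: E/h = 2.2/12 = 0.1833 kJ/s.
Since 0.1833 > R, including flies increases the long-run rate.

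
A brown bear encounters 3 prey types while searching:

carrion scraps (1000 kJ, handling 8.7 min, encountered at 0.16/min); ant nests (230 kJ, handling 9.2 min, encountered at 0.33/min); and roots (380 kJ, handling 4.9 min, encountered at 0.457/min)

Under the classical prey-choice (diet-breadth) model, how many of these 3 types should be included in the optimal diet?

2

Rank by E/h (kJ/min): carrion scraps 115, roots 77.6, ant nests 25. Include each in turn until the next type's E/h falls below the running intake rate.
Rate on top 1: 66.89. roots: 77.6 > 66.89 → include.
Rate on top 2: 72.04. ant nests: 25 < 72.04 → exclude; stop.
Optimal diet: carrion scraps, roots — 2 of 3 types.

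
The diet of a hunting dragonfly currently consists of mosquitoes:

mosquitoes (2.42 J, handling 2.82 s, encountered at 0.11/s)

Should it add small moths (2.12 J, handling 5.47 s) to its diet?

Yes

Intake rate on the current diet: R = (0.11×2.42) / (1 + 0.11×2.82) = 0.2662/1.31 = 0.2032 J/s.
small moths: E/h = 2.12/5.47 = 0.3876 J/s.
Since 0.3876 > R, including small moths increases the long-run rate.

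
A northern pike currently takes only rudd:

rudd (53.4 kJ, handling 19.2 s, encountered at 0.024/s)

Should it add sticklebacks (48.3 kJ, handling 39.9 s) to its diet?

Current rate: (0.024×53.4)/(1 + 0.024×19.2) = 0.8773 kJ/s.
Profitability of sticklebacks: 48.3/39.9 = 1.211 kJ/s.
1.211 > 0.8773, so adding sticklebacks raises the average — include it.

Yes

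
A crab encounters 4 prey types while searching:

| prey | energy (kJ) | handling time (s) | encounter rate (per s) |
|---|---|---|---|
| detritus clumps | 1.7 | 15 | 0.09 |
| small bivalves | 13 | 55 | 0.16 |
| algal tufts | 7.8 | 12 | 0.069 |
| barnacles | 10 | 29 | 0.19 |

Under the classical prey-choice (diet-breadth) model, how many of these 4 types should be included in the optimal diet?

Rank by E/h (kJ/s): algal tufts 0.65, barnacles 0.345, small bivalves 0.236, detritus clumps 0.113. Include each in turn until the next type's E/h falls below the running intake rate.
Rate on top 1: 0.2944. barnacles: 0.345 > 0.2944 → include.
Rate on top 2: 0.3323. small bivalves: 0.236 < 0.3323 → exclude; stop.
Optimal diet: algal tufts, barnacles — 2 of 4 types.

2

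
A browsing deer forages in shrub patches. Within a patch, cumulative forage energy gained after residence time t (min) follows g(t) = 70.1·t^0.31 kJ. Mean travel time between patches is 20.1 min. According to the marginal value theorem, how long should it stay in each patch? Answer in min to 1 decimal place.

Maximise g(t)/(T+t): set derivative to zero → g'(t)(T+t) = g(t).
g'(t) = 0.31·70.1·t^-0.69. Setting 0.31·70.1·t^-0.69 = 70.1·t^0.31/(20.1+t) gives 0.31(20.1+t) = t, so 0.69·t = 0.31×20.1.
t* = 0.31×20.1/0.69 = 9.03 min.

9.0 min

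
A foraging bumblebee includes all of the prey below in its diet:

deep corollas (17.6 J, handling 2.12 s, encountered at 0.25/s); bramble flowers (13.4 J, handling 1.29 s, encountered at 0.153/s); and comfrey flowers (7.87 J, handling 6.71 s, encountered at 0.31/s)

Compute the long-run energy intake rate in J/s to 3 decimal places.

R = (0.25×17.6 + 0.153×13.4 + 0.31×7.87) / (1 + 0.25×2.12 + 0.153×1.29 + 0.31×6.71) = 8.89/3.807 = 2.335 J/s.

2.335 J/s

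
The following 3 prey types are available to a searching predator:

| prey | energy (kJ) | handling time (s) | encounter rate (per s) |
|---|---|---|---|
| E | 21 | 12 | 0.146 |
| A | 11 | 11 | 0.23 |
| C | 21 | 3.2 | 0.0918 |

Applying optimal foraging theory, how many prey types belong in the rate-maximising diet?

2

Profitabilities (E/h, kJ/s): C 6.56, E 1.75, A 1. Add prey in this order while the next type's profitability exceeds the intake rate on those already taken.
Rate on top 1: 1.49. E: 1.75 > 1.49 → include.
Rate on top 2: 1.64. A: 1 < 1.64 → exclude; stop.
Optimal diet: C, E — 2 of 3 types.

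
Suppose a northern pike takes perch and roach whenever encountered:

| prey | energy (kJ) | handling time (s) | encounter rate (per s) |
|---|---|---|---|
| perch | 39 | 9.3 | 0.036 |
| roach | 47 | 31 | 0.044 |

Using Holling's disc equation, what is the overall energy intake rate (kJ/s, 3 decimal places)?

R = (0.036×39 + 0.044×47) / (1 + 0.036×9.3 + 0.044×31) = 3.472/2.699 = 1.286 kJ/s.

1.286 kJ/s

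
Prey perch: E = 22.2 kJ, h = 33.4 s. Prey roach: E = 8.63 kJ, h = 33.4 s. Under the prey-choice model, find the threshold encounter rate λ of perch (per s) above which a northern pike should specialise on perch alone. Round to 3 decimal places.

The zero-one rule: include roach iff E₂/h₂ > λE₁/(1+λh₁). Equality gives the switch point.
λE₁h₂ = E₂ + λE₂h₁ ⇒ λ = E₂/(E₁h₂ − E₂h₁) = 8.63/(741.5 − 288.2) = 0.01904 per s.

0.019 per s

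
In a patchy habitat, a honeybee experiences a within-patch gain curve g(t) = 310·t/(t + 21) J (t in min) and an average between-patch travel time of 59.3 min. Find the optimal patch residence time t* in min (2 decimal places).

By the marginal value theorem, leave when the instantaneous gain rate g'(t) equals the habitat-wide average g(t)/(T + t).
g'(t) = 310·21/(t + 21)². Setting 310·21/(t+21)² = 310t/[(t+21)(59.3+t)] gives 21(59.3+t) = t(t+21), so t² = 21×59.3 = 1245.
t* = √1245 = 35.29 min.

35.29 min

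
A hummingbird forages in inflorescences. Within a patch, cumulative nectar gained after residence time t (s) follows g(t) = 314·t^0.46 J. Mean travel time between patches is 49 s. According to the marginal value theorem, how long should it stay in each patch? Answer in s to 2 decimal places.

Optimal t* satisfies g'(t*) = g(t*)/(T + t*).
g'(t) = 0.46·314·t^-0.54. Setting 0.46·314·t^-0.54 = 314·t^0.46/(49+t) gives 0.46(49+t) = t, so 0.54·t = 0.46×49.
t* = 0.46×49/0.54 = 41.74 s.

41.74 s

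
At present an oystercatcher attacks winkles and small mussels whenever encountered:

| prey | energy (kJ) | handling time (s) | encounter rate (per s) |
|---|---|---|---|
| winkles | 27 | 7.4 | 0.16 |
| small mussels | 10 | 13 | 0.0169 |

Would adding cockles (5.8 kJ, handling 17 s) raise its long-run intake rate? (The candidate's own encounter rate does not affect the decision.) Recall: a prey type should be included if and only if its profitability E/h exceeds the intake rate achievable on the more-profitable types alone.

No

On winkles and small mussels alone, R = ΣλE/(1+Σλh) = 4.489/2.404 = 1.868 kJ/s.
cockles: E/h = 5.8/17 = 0.3412 kJ/s.
Since 0.3412 < R, time spent handling cockles is better spent searching.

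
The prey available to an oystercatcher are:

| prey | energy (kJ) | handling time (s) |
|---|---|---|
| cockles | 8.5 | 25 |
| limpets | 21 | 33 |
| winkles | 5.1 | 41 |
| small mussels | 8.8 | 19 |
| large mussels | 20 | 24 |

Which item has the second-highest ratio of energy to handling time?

Profitability E/h (kJ/s): cockles = 8.5/25 = 0.34, limpets = 21/33 = 0.636, winkles = 5.1/41 = 0.124, small mussels = 8.8/19 = 0.463, large mussels = 20/24 = 0.833.
Ranked: large mussels > limpets > small mussels > cockles > winkles.

limpets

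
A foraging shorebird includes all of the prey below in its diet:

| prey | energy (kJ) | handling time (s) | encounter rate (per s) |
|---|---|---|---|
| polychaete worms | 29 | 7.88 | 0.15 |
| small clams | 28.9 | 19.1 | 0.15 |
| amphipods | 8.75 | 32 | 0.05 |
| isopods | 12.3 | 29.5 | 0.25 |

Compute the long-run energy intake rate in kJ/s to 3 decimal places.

0.870 kJ/s

R = Σλ_iE_i / (1 + Σλ_ih_i)
Numerator: 0.15×29 + 0.15×28.9 + 0.05×8.75 + 0.25×12.3 = 12.2
Denominator: 1 + 0.15×7.88 + 0.15×19.1 + 0.05×32 + 0.25×29.5 = 14.02
R = 12.2/14.02 = 0.8699 kJ/s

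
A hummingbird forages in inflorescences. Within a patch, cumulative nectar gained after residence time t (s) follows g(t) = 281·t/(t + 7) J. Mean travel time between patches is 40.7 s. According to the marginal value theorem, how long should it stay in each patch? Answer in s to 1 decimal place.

Maximise g(t)/(T+t): set derivative to zero → g'(t)(T+t) = g(t).
g'(t) = 281·7/(t + 7)². Setting 281·7/(t+7)² = 281t/[(t+7)(40.7+t)] gives 7(40.7+t) = t(t+7), so t² = 7×40.7 = 284.9.
t* = √284.9 = 16.88 s.

16.9 s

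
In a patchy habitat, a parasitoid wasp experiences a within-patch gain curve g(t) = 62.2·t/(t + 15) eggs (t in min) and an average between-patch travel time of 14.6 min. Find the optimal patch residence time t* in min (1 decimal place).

14.8 min

Maximise g(t)/(T+t): set derivative to zero → g'(t)(T+t) = g(t).
g'(t) = 62.2·15/(t + 15)². Setting 62.2·15/(t+15)² = 62.2t/[(t+15)(14.6+t)] gives 15(14.6+t) = t(t+15), so t² = 15×14.6 = 219.
t* = √219 = 14.8 min.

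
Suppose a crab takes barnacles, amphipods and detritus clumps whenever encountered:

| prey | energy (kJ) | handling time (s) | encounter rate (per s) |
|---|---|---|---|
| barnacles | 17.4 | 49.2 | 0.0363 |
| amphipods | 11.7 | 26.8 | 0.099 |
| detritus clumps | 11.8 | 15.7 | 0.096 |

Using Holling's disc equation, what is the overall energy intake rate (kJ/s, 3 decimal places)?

Energy encountered per unit search time: 0.0363×17.4 + 0.099×11.7 + 0.096×11.8 = 2.923 kJ/s.
Handling time per unit search time: 0.0363×49.2 + 0.099×26.8 + 0.096×15.7 = 5.946.
Rate = 2.923/(1 + 5.946) = 0.4208 kJ/s.

0.421 kJ/s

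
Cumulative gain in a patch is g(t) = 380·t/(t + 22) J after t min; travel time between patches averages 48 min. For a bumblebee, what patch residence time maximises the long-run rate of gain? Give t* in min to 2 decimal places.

32.50 min

Optimal t* satisfies g'(t*) = g(t*)/(T + t*).
g'(t) = 380·22/(t + 22)². Setting 380·22/(t+22)² = 380t/[(t+22)(48+t)] gives 22(48+t) = t(t+22), so t² = 22×48 = 1056.
t* = √1056 = 32.5 min.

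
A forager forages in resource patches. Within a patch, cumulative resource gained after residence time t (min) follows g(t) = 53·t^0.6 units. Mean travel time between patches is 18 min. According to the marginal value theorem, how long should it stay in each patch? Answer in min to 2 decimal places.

27.00 min

Maximise g(t)/(T+t): set derivative to zero → g'(t)(T+t) = g(t).
g'(t) = 0.6·53·t^-0.4. Setting 0.6·53·t^-0.4 = 53·t^0.6/(18+t) gives 0.6(18+t) = t, so 0.40·t = 0.6×18.
t* = 0.6×18/0.40 = 27 min.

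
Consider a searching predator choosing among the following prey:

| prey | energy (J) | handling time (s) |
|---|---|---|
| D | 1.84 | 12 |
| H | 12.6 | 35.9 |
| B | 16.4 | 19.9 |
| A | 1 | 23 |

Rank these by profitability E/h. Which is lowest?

Profitability E/h (J/s): D = 1.84/12 = 0.153, H = 12.6/35.9 = 0.351, B = 16.4/19.9 = 0.824, A = 1/23 = 0.0435.
Ranked: B > H > D > A.

A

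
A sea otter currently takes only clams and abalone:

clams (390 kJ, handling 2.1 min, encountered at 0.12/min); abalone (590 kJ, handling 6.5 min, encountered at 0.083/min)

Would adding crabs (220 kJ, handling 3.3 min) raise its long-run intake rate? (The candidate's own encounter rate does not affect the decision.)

Intake rate on the current diet: R = (0.12×390 + 0.083×590) / (1 + 0.12×2.1 + 0.083×6.5) = 95.77/1.792 = 53.46 kJ/min.
Profitability of crabs: 220/3.3 = 66.67 kJ/min.
Since 66.67 > R, including crabs increases the long-run rate.

Yes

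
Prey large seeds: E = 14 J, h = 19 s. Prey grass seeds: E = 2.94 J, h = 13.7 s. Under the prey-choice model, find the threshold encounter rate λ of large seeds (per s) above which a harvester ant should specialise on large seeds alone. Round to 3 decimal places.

0.022 per s

Drop grass seeds once their profitability E₂/h₂ falls below the rate achievable on large seeds alone: E₂/h₂ = λE₁/(1 + λh₁).
Solve for λ: λE₁h₂ = E₂(1 + λh₁) → λ(E₁h₂ − E₂h₁) = E₂ → λ = E₂/(E₁h₂ − E₂h₁).
λ = 2.94/(14×13.7 − 2.94×19) = 2.94/135.9 = 0.02163 per s.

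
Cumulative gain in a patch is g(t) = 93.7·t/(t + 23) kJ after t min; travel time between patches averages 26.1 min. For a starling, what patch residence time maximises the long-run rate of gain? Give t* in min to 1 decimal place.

Optimal t* satisfies g'(t*) = g(t*)/(T + t*).
g'(t) = 93.7·23/(t + 23)². Setting 93.7·23/(t+23)² = 93.7t/[(t+23)(26.1+t)] gives 23(26.1+t) = t(t+23), so t² = 23×26.1 = 600.3.
t* = √600.3 = 24.5 min.

24.5 min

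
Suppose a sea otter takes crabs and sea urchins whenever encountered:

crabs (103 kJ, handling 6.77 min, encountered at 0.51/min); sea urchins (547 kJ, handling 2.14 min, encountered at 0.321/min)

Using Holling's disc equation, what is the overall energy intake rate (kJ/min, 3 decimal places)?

R = (0.51×103 + 0.321×547) / (1 + 0.51×6.77 + 0.321×2.14) = 228.1/5.14 = 44.38 kJ/min.

44.384 kJ/min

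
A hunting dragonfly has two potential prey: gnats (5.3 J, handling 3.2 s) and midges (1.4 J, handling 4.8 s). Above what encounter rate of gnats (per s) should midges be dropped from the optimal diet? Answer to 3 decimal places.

Drop midges once their profitability E₂/h₂ falls below the rate achievable on gnats alone: E₂/h₂ = λE₁/(1 + λh₁).
Solve for λ: λE₁h₂ = E₂(1 + λh₁) → λ(E₁h₂ − E₂h₁) = E₂ → λ = E₂/(E₁h₂ − E₂h₁).
λ = 1.4/(5.3×4.8 − 1.4×3.2) = 1.4/20.96 = 0.06679 per s.

0.067 per s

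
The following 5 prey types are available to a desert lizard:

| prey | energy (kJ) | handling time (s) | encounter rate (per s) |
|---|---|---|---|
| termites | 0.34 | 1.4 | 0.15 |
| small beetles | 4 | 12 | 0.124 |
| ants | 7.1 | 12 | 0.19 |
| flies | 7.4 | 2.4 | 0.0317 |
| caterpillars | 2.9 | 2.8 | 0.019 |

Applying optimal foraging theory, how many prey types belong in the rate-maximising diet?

Profitabilities (E/h, kJ/s): flies 3.08, caterpillars 1.04, ants 0.592, small beetles 0.333, termites 0.243. Add prey in this order while the next type's profitability exceeds the intake rate on those already taken.
Rate on top 1: 0.218. caterpillars: 1.04 > 0.218 → include.
Rate on top 2: 0.2565. ants: 0.592 > 0.2565 → include.
Rate on top 3: 0.4807. small beetles: 0.333 < 0.4807 → exclude; stop.
Optimal diet: flies, caterpillars, ants — 3 of 5 types.

3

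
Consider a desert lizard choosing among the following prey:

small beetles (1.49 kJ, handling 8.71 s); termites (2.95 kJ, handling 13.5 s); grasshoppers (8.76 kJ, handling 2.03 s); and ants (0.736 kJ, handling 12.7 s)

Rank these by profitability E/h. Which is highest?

grasshoppers

In descending order of E/h:
grasshoppers: 8.76/2.03 = 4.32 kJ/s
termites: 2.95/13.5 = 0.219 kJ/s
small beetles: 1.49/8.71 = 0.171 kJ/s
ants: 0.736/12.7 = 0.058 kJ/s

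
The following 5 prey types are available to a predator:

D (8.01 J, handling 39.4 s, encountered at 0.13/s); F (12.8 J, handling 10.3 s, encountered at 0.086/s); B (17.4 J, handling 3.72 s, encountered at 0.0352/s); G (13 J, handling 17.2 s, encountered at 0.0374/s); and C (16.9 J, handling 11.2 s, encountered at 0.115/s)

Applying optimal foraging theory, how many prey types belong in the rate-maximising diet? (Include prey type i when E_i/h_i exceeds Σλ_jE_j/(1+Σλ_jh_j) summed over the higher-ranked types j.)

E/h in descending order: B 4.68, C 1.51, F 1.24, G 0.756, D 0.203 J/s. The optimal diet is the largest prefix of this list for which every included type satisfies E_i/h_i > R on the types above it.
Rate on top 1: 0.5416. C: 1.51 > 0.5416 → include.
Rate on top 2: 1.057. F: 1.24 > 1.057 → include.
Rate on top 3: 1.107. G: 0.756 < 1.107 → exclude; stop.
Optimal diet: B, C, F — 3 of 5 types.

3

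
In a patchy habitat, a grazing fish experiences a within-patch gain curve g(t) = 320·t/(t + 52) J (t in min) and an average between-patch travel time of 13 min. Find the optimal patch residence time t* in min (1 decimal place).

Optimal t* satisfies g'(t*) = g(t*)/(T + t*).
g'(t) = 320·52/(t + 52)². Setting 320·52/(t+52)² = 320t/[(t+52)(13+t)] gives 52(13+t) = t(t+52), so t² = 52×13 = 676.
t* = √676 = 26 min.

26.0 min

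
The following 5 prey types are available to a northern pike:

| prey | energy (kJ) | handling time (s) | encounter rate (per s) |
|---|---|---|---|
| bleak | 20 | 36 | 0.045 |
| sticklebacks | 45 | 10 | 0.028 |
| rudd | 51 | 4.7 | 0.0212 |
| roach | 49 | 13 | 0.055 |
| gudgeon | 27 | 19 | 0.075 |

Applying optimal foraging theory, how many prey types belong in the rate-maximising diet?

3

Rank by E/h (kJ/s): rudd 10.9, sticklebacks 4.5, roach 3.77, gudgeon 1.42, bleak 0.556. Include each in turn until the next type's E/h falls below the running intake rate.
Rate on top 1: 0.9832. sticklebacks: 4.5 > 0.9832 → include.
Rate on top 2: 1.697. roach: 3.77 > 1.697 → include.
Rate on top 3: 2.404. gudgeon: 1.42 < 2.404 → exclude; stop.
Optimal diet: rudd, sticklebacks, roach — 3 of 5 types.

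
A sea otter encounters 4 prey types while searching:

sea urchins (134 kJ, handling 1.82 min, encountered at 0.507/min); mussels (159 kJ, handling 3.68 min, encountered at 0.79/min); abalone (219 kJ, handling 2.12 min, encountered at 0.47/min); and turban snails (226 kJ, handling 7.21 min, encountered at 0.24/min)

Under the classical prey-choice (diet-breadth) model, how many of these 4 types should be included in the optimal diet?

Rank by E/h (kJ/min): abalone 103, sea urchins 73.6, mussels 43.2, turban snails 31.3. Include each in turn until the next type's E/h falls below the running intake rate.
Rate on top 1: 51.56. sea urchins: 73.6 > 51.56 → include.
Rate on top 2: 58.53. mussels: 43.2 < 58.53 → exclude; stop.
Optimal diet: abalone, sea urchins — 2 of 4 types.

2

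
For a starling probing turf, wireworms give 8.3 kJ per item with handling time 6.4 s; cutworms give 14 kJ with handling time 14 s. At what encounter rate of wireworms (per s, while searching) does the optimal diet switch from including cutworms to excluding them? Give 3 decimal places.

0.526 per s

Drop cutworms once their profitability E₂/h₂ falls below the rate achievable on wireworms alone: E₂/h₂ = λE₁/(1 + λh₁).
Solve for λ: λE₁h₂ = E₂(1 + λh₁) → λ(E₁h₂ − E₂h₁) = E₂ → λ = E₂/(E₁h₂ − E₂h₁).
λ = 14/(8.3×14 − 14×6.4) = 14/26.6 = 0.5263 per s.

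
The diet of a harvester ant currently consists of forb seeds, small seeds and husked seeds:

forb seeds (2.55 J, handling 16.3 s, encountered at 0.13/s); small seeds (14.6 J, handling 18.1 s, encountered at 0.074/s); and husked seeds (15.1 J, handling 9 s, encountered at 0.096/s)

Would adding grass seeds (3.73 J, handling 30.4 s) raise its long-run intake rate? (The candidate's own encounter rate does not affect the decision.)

On forb seeds, small seeds and husked seeds alone, R = ΣλE/(1+Σλh) = 2.861/5.322 = 0.5376 J/s.
Profitability of grass seeds: 3.73/30.4 = 0.1227 J/s.
Since 0.1227 < R, time spent handling grass seeds is better spent searching.

No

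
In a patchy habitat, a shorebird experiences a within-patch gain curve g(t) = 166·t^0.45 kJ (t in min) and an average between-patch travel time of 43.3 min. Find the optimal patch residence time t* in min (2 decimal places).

35.43 min

Optimal t* satisfies g'(t*) = g(t*)/(T + t*).
g'(t) = 0.45·166·t^-0.55. Setting 0.45·166·t^-0.55 = 166·t^0.45/(43.3+t) gives 0.45(43.3+t) = t, so 0.55·t = 0.45×43.3.
t* = 0.45×43.3/0.55 = 35.43 min.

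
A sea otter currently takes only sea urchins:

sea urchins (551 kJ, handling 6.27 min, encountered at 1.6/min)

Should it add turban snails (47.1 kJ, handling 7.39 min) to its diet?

Intake rate on the current diet: R = (1.6×551) / (1 + 1.6×6.27) = 881.6/11.03 = 79.91 kJ/min.
turban snails: E/h = 47.1/7.39 = 6.373 kJ/min.
6.373 < 79.91, so adding turban snails would lower the average — exclude it.

No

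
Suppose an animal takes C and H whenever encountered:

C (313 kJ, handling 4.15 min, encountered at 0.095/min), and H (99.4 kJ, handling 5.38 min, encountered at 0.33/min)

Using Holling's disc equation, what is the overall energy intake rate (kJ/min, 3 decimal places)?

19.730 kJ/min

R = Σλ_iE_i / (1 + Σλ_ih_i)
Numerator: 0.095×313 + 0.33×99.4 = 62.54
Denominator: 1 + 0.095×4.15 + 0.33×5.38 = 3.17
R = 62.54/3.17 = 19.73 kJ/min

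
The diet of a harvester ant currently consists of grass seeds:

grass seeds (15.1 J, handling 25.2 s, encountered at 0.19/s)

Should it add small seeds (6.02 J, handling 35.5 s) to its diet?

Current rate: (0.19×15.1)/(1 + 0.19×25.2) = 0.4957 J/s.
small seeds: E/h = 6.02/35.5 = 0.1696 J/s.
Since 0.1696 < R, time spent handling small seeds is better spent searching.

No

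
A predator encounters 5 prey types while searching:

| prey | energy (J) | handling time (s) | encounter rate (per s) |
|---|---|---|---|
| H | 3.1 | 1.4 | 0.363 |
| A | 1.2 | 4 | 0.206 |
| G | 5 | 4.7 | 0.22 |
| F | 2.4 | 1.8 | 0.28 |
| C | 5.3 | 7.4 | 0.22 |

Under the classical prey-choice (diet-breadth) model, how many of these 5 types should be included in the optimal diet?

3

E/h in descending order: H 2.21, F 1.33, G 1.06, C 0.716, A 0.3 J/s. The optimal diet is the largest prefix of this list for which every included type satisfies E_i/h_i > R on the types above it.
Rate on top 1: 0.7461. F: 1.33 > 0.7461 → include.
Rate on top 2: 0.8932. G: 1.06 > 0.8932 → include.
Rate on top 3: 0.9511. C: 0.716 < 0.9511 → exclude; stop.
Optimal diet: H, F, G — 3 of 5 types.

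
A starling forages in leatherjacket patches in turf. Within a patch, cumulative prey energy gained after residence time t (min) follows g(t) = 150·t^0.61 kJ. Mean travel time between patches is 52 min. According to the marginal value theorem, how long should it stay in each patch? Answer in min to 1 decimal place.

81.3 min

Maximise g(t)/(T+t): set derivative to zero → g'(t)(T+t) = g(t).
g'(t) = 0.61·150·t^-0.39. Setting 0.61·150·t^-0.39 = 150·t^0.61/(52+t) gives 0.61(52+t) = t, so 0.39·t = 0.61×52.
t* = 0.61×52/0.39 = 81.33 min.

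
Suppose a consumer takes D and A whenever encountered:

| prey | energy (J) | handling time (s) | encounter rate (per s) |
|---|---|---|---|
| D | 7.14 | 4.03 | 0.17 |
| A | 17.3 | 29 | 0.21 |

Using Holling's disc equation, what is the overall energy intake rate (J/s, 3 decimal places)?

0.623 J/s

Energy encountered per unit search time: 0.17×7.14 + 0.21×17.3 = 4.847 J/s.
Handling time per unit search time: 0.17×4.03 + 0.21×29 = 6.775.
Rate = 4.847/(1 + 6.775) = 0.6234 J/s.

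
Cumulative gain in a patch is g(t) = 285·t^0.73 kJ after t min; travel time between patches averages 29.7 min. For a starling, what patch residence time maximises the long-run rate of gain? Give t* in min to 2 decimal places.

80.30 min

Optimal t* satisfies g'(t*) = g(t*)/(T + t*).
g'(t) = 0.73·285·t^-0.27. Setting 0.73·285·t^-0.27 = 285·t^0.73/(29.7+t) gives 0.73(29.7+t) = t, so 0.27·t = 0.73×29.7.
t* = 0.73×29.7/0.27 = 80.3 min.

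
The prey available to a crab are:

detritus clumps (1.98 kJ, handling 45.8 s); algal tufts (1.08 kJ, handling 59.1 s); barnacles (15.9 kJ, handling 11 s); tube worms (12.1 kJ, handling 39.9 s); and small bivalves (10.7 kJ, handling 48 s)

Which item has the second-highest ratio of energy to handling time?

tube worms

Profitability E/h (kJ/s): detritus clumps = 1.98/45.8 = 0.0432, algal tufts = 1.08/59.1 = 0.0183, barnacles = 15.9/11 = 1.45, tube worms = 12.1/39.9 = 0.303, small bivalves = 10.7/48 = 0.223.
Ranked: barnacles > tube worms > small bivalves > detritus clumps > algal tufts.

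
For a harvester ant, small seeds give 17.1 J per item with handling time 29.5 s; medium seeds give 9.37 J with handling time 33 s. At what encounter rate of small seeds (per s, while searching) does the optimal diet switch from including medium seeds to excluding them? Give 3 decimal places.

0.033 per s

Drop medium seeds once their profitability E₂/h₂ falls below the rate achievable on small seeds alone: E₂/h₂ = λE₁/(1 + λh₁).
Solve for λ: λE₁h₂ = E₂(1 + λh₁) → λ(E₁h₂ − E₂h₁) = E₂ → λ = E₂/(E₁h₂ − E₂h₁).
λ = 9.37/(17.1×33 − 9.37×29.5) = 9.37/287.9 = 0.03255 per s.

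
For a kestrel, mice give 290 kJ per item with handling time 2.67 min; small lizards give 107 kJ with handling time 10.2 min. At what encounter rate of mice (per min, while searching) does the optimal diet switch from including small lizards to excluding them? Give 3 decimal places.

Drop small lizards once their profitability E₂/h₂ falls below the rate achievable on mice alone: E₂/h₂ = λE₁/(1 + λh₁).
Solve for λ: λE₁h₂ = E₂(1 + λh₁) → λ(E₁h₂ − E₂h₁) = E₂ → λ = E₂/(E₁h₂ − E₂h₁).
λ = 107/(290×10.2 − 107×2.67) = 107/2672 = 0.04004 per min.

0.040 per min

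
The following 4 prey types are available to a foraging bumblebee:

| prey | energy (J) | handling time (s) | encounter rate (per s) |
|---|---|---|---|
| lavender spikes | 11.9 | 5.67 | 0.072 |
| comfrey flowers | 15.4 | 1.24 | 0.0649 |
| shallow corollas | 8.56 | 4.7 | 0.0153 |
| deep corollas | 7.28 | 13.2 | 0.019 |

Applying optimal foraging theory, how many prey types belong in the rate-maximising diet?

3

E/h in descending order: comfrey flowers 12.4, lavender spikes 2.1, shallow corollas 1.82, deep corollas 0.552 J/s. The optimal diet is the largest prefix of this list for which every included type satisfies E_i/h_i > R on the types above it.
Rate on top 1: 0.925. lavender spikes: 2.1 > 0.925 → include.
Rate on top 2: 1.247. shallow corollas: 1.82 > 1.247 → include.
Rate on top 3: 1.273. deep corollas: 0.552 < 1.273 → exclude; stop.
Optimal diet: comfrey flowers, lavender spikes, shallow corollas — 3 of 4 types.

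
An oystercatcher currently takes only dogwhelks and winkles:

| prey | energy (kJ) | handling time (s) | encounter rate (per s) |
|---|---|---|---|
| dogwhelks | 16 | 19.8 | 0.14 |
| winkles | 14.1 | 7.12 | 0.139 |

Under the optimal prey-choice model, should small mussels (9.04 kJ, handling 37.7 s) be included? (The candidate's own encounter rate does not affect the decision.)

No

Intake rate on the current diet: R = (0.14×16 + 0.139×14.1) / (1 + 0.14×19.8 + 0.139×7.12) = 4.2/4.762 = 0.882 kJ/s.
Profitability of small mussels: 9.04/37.7 = 0.2398 kJ/s.
0.2398 < 0.882, so adding small mussels would lower the average — exclude it.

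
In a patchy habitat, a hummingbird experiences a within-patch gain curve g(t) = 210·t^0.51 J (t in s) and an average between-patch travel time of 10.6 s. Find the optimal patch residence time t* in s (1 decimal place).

By the marginal value theorem, leave when the instantaneous gain rate g'(t) equals the habitat-wide average g(t)/(T + t).
g'(t) = 0.51·210·t^-0.49. Setting 0.51·210·t^-0.49 = 210·t^0.51/(10.6+t) gives 0.51(10.6+t) = t, so 0.49·t = 0.51×10.6.
t* = 0.51×10.6/0.49 = 11.03 s.

11.0 s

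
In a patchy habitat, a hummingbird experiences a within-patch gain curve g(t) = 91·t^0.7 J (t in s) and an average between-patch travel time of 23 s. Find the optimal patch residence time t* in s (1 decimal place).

53.7 s

Maximise g(t)/(T+t): set derivative to zero → g'(t)(T+t) = g(t).
g'(t) = 0.7·91·t^-0.3. Setting 0.7·91·t^-0.3 = 91·t^0.7/(23+t) gives 0.7(23+t) = t, so 0.30·t = 0.7×23.
t* = 0.7×23/0.30 = 53.67 s.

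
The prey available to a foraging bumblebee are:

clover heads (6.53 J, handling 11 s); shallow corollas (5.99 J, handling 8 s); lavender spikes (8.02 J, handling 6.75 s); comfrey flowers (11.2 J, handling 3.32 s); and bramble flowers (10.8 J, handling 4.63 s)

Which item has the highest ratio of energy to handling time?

comfrey flowers

Profitability E/h (J/s): clover heads = 6.53/11 = 0.594, shallow corollas = 5.99/8 = 0.749, lavender spikes = 8.02/6.75 = 1.19, comfrey flowers = 11.2/3.32 = 3.37, bramble flowers = 10.8/4.63 = 2.33.
Ranked: comfrey flowers > bramble flowers > lavender spikes > shallow corollas > clover heads.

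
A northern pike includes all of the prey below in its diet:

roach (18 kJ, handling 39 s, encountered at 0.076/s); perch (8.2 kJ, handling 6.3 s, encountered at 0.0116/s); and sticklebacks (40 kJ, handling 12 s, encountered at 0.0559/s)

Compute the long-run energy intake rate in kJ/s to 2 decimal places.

0.79 kJ/s

R = Σλ_iE_i / (1 + Σλ_ih_i)
Numerator: 0.076×18 + 0.0116×8.2 + 0.0559×40 = 3.699
Denominator: 1 + 0.076×39 + 0.0116×6.3 + 0.0559×12 = 4.708
R = 3.699/4.708 = 0.7857 kJ/s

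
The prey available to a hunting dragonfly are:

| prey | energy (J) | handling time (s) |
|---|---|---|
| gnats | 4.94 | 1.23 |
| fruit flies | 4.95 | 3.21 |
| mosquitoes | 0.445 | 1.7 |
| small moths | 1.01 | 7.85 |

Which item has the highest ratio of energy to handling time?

In descending order of E/h:
gnats: 4.94/1.23 = 4.02 J/s
fruit flies: 4.95/3.21 = 1.54 J/s
mosquitoes: 0.445/1.7 = 0.262 J/s
small moths: 1.01/7.85 = 0.129 J/s

gnats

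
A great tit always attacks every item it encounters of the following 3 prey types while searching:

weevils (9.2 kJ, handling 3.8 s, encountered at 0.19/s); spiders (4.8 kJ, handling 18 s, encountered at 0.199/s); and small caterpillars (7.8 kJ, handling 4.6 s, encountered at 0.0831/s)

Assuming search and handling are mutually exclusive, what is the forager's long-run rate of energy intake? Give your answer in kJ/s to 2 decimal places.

Energy encountered per unit search time: 0.19×9.2 + 0.199×4.8 + 0.0831×7.8 = 3.351 kJ/s.
Handling time per unit search time: 0.19×3.8 + 0.199×18 + 0.0831×4.6 = 4.686.
Rate = 3.351/(1 + 4.686) = 0.5894 kJ/s.

0.59 kJ/s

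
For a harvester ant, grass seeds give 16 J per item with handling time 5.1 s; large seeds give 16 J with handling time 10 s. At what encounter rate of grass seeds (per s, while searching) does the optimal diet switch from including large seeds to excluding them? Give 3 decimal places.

At the threshold, the rate on grass seeds alone equals the profitability of large seeds: λ·16/(1 + λ·5.1) = 16/10 = 1.6.
Rearranging, λ(16 − 1.6×5.1) = 1.6, so λ = 1.6/7.84 = 0.2041 per s.

0.204 per s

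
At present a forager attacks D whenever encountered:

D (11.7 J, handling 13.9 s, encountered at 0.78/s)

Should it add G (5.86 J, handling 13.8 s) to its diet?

No

On D alone, R = ΣλE/(1+Σλh) = 9.126/11.84 = 0.7706 J/s.
G: E/h = 5.86/13.8 = 0.4246 J/s.
0.4246 < 0.7706, so adding G would lower the average — exclude it.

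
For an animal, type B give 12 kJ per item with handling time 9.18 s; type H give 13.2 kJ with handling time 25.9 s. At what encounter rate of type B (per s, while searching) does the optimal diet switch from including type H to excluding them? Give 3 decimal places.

0.070 per s

Drop type H once their profitability E₂/h₂ falls below the rate achievable on type B alone: E₂/h₂ = λE₁/(1 + λh₁).
Solve for λ: λE₁h₂ = E₂(1 + λh₁) → λ(E₁h₂ − E₂h₁) = E₂ → λ = E₂/(E₁h₂ − E₂h₁).
λ = 13.2/(12×25.9 − 13.2×9.18) = 13.2/189.6 = 0.06961 per s.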